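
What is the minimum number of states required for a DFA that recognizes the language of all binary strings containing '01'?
Language: binary strings containing '01'
Lower bound (Myhill–Nerode): the prefixes ε, 0, 01 are pairwise distinguishable:
  ε vs 01: suffix ε distinguishes them (ε is rejected, 01 is accepted)
  0 vs 01: suffix ε distinguishes them (0 is rejected, 01 is accepted)
  ε vs 0: suffix 1 distinguishes them (ε·1 = 1 is rejected, 0·1 = 01 is accepted)
So any DFA needs at least 3 states.
Upper bound: a DFA with 3 states exists (one state per class above: 'no progress', 'last symbol 0', and 'seen 01' (accepting sink)).
Minimum states: 3

Final answer: 3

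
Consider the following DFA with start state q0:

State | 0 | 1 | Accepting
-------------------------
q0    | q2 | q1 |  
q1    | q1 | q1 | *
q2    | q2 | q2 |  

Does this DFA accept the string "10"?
Start in q0.
Read '1': q0 → q1
Read '0': q1 → q1
Final state q1 is accepting, so the string is accepted.

Final answer: Yes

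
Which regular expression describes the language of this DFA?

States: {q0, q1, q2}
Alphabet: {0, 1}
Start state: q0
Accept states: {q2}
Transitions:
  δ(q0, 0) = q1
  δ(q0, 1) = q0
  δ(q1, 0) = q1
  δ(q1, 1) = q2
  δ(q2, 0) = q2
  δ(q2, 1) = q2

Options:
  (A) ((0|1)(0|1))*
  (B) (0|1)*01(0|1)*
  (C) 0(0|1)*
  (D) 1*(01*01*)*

Testing sample strings against the DFA:
  '011' -> accepted
  '11111' -> rejected
  '00100' -> accepted
  '01' -> accepted
Checking each option for a counterexample:
  (A) ((0|1)(0|1))*: ε is rejected by the DFA but matches the regex → eliminated
  (B) (0|1)*01(0|1)*: agrees with the DFA on all strings of length ≤ 4
  (C) 0(0|1)*: '0' is rejected by the DFA but matches the regex → eliminated
  (D) 1*(01*01*)*: ε is rejected by the DFA but matches the regex → eliminated
Only (B) (0|1)*01(0|1)* is consistent with the DFA.

Final answer: (B) (0|1)*01(0|1)*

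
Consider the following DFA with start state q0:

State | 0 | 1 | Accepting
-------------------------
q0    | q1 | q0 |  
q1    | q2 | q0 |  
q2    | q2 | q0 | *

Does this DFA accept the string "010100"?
Start in q0.
Read '0': q0 → q1
Read '1': q1 → q0
Read '0': q0 → q1
Read '1': q1 → q0
Read '0': q0 → q1
Read '0': q1 → q2
Final state q2 is accepting, so the string is accepted.

Final answer: Yes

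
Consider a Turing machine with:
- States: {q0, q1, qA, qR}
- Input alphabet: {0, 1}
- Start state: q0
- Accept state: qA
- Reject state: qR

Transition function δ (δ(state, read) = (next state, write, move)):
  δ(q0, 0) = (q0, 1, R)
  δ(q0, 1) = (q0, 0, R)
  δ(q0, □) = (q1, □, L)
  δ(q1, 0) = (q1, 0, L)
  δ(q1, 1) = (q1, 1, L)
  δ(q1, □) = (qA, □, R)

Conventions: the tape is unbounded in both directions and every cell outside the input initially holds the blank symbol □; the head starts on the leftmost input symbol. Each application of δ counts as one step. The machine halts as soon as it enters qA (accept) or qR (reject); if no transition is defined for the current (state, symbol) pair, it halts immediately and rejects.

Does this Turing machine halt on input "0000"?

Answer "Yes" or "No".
Step 0: [q0]0000 (head at position 0)
Step 1: δ(q0, 0) = (q0, 1, R)  ⊢  1[q0]000 (head at position 1)
Step 2: δ(q0, 0) = (q0, 1, R)  ⊢  11[q0]00 (head at position 2)
Step 3: δ(q0, 0) = (q0, 1, R)  ⊢  111[q0]0 (head at position 3)
Step 4: δ(q0, 0) = (q0, 1, R)  ⊢  1111[q0]□ (head at position 4)
Step 5: δ(q0, □) = (q1, □, L)  ⊢  111[q1]1□ (head at position 3)
Step 6: δ(q1, 1) = (q1, 1, L)  ⊢  11[q1]11□ (head at position 2)
Step 7: δ(q1, 1) = (q1, 1, L)  ⊢  1[q1]111□ (head at position 1)
Step 8: δ(q1, 1) = (q1, 1, L)  ⊢  [q1]1111□ (head at position 0)
Step 9: δ(q1, 1) = (q1, 1, L)  ⊢  [q1]□1111□ (head at position -1)
Step 10: δ(q1, □) = (qA, □, R)  ⊢  □[qA]1111□ (head at position 0)
The machine is in qA, so it halts and accepts.
It halts after 10 steps.

Final answer: Yes - halts after 10 steps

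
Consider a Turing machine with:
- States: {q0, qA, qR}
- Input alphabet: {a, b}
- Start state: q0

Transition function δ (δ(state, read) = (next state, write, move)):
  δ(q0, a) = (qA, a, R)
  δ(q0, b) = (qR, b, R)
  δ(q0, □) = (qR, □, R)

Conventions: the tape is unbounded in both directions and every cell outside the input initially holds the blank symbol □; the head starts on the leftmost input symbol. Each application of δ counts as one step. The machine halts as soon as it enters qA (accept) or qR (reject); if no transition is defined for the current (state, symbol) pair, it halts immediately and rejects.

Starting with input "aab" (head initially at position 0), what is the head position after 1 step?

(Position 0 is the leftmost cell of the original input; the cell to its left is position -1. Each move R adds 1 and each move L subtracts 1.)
Step 0: [q0]aab (head at position 0)
Step 1: δ(q0, a) = (qA, a, R)  ⊢  a[qA]ab (head at position 1)
Head position after 1 step: 1

Final answer: Position 1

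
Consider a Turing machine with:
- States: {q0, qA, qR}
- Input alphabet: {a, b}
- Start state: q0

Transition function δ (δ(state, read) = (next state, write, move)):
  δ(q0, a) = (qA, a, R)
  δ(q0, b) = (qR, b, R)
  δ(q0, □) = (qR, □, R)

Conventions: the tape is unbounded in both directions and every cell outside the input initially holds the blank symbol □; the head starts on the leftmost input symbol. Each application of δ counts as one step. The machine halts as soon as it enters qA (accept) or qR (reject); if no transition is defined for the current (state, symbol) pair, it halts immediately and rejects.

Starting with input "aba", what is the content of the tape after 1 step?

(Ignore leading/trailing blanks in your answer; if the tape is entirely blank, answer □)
Step 0: [q0]aba (head at position 0)
Step 1: δ(q0, a) = (qA, a, R)  ⊢  a[qA]ba (head at position 1)
Tape after 1 step (ignoring surrounding blanks): aba

Final answer: Tape: aba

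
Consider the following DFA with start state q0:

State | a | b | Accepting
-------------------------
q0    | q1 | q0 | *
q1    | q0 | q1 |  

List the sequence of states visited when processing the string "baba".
q0 → q0 → q1 → q1 → q0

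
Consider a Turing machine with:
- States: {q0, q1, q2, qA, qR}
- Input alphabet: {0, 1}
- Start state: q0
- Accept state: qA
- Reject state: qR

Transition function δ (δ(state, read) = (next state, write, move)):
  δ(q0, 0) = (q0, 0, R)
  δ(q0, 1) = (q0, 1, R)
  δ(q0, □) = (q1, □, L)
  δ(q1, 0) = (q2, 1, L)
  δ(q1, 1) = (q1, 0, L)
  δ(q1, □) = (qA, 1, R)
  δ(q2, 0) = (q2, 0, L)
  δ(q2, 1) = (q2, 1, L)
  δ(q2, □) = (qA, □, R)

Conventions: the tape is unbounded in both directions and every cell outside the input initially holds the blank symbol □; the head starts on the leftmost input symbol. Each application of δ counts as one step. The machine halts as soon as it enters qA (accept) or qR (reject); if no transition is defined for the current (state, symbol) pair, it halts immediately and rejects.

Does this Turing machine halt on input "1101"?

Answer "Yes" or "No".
Step 0: [q0]1101 (head at position 0)
Step 1: δ(q0, 1) = (q0, 1, R)  ⊢  1[q0]101 (head at position 1)
Step 2: δ(q0, 1) = (q0, 1, R)  ⊢  11[q0]01 (head at position 2)
Step 3: δ(q0, 0) = (q0, 0, R)  ⊢  110[q0]1 (head at position 3)
Step 4: δ(q0, 1) = (q0, 1, R)  ⊢  1101[q0]□ (head at position 4)
Step 5: δ(q0, □) = (q1, □, L)  ⊢  110[q1]1□ (head at position 3)
Step 6: δ(q1, 1) = (q1, 0, L)  ⊢  11[q1]00□ (head at position 2)
Step 7: δ(q1, 0) = (q2, 1, L)  ⊢  1[q2]110□ (head at position 1)
Step 8: δ(q2, 1) = (q2, 1, L)  ⊢  [q2]1110□ (head at position 0)
Step 9: δ(q2, 1) = (q2, 1, L)  ⊢  [q2]□1110□ (head at position -1)
Step 10: δ(q2, □) = (qA, □, R)  ⊢  □[qA]1110□ (head at position 0)
The machine is in qA, so it halts and accepts.
It halts after 10 steps.

Final answer: Yes - halts after 10 steps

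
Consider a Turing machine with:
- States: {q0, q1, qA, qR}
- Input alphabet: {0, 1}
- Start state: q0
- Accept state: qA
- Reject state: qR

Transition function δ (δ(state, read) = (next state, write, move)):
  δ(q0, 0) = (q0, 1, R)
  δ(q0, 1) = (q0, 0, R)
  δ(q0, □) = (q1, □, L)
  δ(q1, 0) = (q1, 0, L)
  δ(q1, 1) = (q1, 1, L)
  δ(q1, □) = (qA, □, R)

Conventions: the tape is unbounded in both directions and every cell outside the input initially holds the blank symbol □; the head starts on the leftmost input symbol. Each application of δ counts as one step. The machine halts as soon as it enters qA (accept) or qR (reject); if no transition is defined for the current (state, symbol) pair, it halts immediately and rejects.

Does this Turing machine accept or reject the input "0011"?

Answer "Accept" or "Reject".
Step 0: [q0]0011 (head at position 0)
Step 1: δ(q0, 0) = (q0, 1, R)  ⊢  1[q0]011 (head at position 1)
Step 2: δ(q0, 0) = (q0, 1, R)  ⊢  11[q0]11 (head at position 2)
Step 3: δ(q0, 1) = (q0, 0, R)  ⊢  110[q0]1 (head at position 3)
Step 4: δ(q0, 1) = (q0, 0, R)  ⊢  1100[q0]□ (head at position 4)
Step 5: δ(q0, □) = (q1, □, L)  ⊢  110[q1]0□ (head at position 3)
Step 6: δ(q1, 0) = (q1, 0, L)  ⊢  11[q1]00□ (head at position 2)
Step 7: δ(q1, 0) = (q1, 0, L)  ⊢  1[q1]100□ (head at position 1)
Step 8: δ(q1, 1) = (q1, 1, L)  ⊢  [q1]1100□ (head at position 0)
Step 9: δ(q1, 1) = (q1, 1, L)  ⊢  [q1]□1100□ (head at position -1)
Step 10: δ(q1, □) = (qA, □, R)  ⊢  □[qA]1100□ (head at position 0)
The machine is in qA, so it halts and accepts.

Final answer: Accept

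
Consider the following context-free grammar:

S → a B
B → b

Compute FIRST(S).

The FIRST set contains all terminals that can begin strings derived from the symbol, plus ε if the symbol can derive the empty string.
S has the single production S → a B, whose right-hand side begins with the terminal a. So FIRST(S) = {a}.

Final answer: {a}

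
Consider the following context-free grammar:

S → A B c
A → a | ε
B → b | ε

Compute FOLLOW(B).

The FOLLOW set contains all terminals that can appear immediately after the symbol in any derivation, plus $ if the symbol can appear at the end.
B occurs in S → A B c, immediately followed by the terminal c. So FOLLOW(B) = {c}.

Final answer: {c}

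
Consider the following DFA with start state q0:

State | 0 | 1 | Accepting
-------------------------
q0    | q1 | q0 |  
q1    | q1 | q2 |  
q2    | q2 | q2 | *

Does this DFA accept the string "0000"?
Start in q0.
Read '0': q0 → q1
Read '0': q1 → q1
Read '0': q1 → q1
Read '0': q1 → q1
Final state q1 is not accepting, so the string is rejected.

Final answer: No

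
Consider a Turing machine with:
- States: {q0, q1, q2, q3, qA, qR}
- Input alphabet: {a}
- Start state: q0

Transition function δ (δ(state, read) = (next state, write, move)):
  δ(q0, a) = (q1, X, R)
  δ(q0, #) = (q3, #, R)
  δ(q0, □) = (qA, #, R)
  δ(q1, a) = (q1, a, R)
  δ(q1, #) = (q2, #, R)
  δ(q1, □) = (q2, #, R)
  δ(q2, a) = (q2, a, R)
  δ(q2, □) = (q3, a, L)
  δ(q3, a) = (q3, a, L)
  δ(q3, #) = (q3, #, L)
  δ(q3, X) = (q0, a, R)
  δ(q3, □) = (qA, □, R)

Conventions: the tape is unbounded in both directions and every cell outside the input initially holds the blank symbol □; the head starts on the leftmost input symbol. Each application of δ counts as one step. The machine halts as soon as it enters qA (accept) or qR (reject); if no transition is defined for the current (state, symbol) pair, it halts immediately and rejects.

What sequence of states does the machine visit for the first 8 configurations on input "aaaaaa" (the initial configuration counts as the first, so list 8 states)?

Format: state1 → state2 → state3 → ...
Step 0: [q0]aaaaaa (head at position 0)
Step 1: δ(q0, a) = (q1, X, R)  ⊢  X[q1]aaaaa (head at position 1)
Step 2: δ(q1, a) = (q1, a, R)  ⊢  Xa[q1]aaaa (head at position 2)
Step 3: δ(q1, a) = (q1, a, R)  ⊢  Xaa[q1]aaa (head at position 3)
Step 4: δ(q1, a) = (q1, a, R)  ⊢  Xaaa[q1]aa (head at position 4)
Step 5: δ(q1, a) = (q1, a, R)  ⊢  Xaaaa[q1]a (head at position 5)
Step 6: δ(q1, a) = (q1, a, R)  ⊢  Xaaaaa[q1]□ (head at position 6)
Step 7: δ(q1, □) = (q2, #, R)  ⊢  Xaaaaa#[q2]□ (head at position 7)
Reading off the states of these 8 configurations: q0 → q1 → q1 → q1 → q1 → q1 → q1 → q2

Final answer: q0 → q1 → q1 → q1 → q1 → q1 → q1 → q2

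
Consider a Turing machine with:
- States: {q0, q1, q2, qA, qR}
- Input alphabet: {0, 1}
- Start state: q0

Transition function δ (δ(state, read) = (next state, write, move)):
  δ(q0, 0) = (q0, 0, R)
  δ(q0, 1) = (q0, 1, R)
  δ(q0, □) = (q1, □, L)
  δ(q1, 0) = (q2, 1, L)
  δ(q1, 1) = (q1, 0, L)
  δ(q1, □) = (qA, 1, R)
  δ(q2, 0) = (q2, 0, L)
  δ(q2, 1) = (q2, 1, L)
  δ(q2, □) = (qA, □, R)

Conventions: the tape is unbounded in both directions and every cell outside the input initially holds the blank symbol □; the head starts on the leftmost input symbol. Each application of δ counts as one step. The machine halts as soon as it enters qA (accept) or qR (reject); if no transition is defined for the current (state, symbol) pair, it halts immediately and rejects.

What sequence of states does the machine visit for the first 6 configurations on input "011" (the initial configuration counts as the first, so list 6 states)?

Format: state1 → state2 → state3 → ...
Step 0: [q0]011 (head at position 0)
Step 1: δ(q0, 0) = (q0, 0, R)  ⊢  0[q0]11 (head at position 1)
Step 2: δ(q0, 1) = (q0, 1, R)  ⊢  01[q0]1 (head at position 2)
Step 3: δ(q0, 1) = (q0, 1, R)  ⊢  011[q0]□ (head at position 3)
Step 4: δ(q0, □) = (q1, □, L)  ⊢  01[q1]1□ (head at position 2)
Step 5: δ(q1, 1) = (q1, 0, L)  ⊢  0[q1]10□ (head at position 1)
Reading off the states of these 6 configurations: q0 → q0 → q0 → q0 → q1 → q1

Final answer: q0 → q0 → q0 → q0 → q1 → q1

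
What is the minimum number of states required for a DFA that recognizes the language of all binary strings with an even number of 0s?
Language: binary strings with an even number of 0s
Lower bound (Myhill–Nerode): the prefixes ε, 0 are pairwise distinguishable:
  ε vs 0: suffix ε distinguishes them (ε has zero 0s (accepted), 0 has one 0 (rejected))
So any DFA needs at least 2 states.
Upper bound: a DFA with 2 states exists (one state per class above).
Minimum states: 2

Final answer: 2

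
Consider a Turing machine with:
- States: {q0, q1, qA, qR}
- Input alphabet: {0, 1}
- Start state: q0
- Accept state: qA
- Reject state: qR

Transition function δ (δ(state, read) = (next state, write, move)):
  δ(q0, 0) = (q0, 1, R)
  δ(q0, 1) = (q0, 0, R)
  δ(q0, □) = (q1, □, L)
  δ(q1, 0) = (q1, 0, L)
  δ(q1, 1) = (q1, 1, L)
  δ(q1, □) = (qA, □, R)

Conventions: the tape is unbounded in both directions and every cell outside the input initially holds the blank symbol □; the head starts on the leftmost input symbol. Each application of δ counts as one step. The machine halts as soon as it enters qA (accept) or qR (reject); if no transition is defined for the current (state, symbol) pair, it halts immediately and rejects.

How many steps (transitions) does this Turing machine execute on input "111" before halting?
Step 0: [q0]111 (head at position 0)
Step 1: δ(q0, 1) = (q0, 0, R)  ⊢  0[q0]11 (head at position 1)
Step 2: δ(q0, 1) = (q0, 0, R)  ⊢  00[q0]1 (head at position 2)
Step 3: δ(q0, 1) = (q0, 0, R)  ⊢  000[q0]□ (head at position 3)
Step 4: δ(q0, □) = (q1, □, L)  ⊢  00[q1]0□ (head at position 2)
Step 5: δ(q1, 0) = (q1, 0, L)  ⊢  0[q1]00□ (head at position 1)
Step 6: δ(q1, 0) = (q1, 0, L)  ⊢  [q1]000□ (head at position 0)
Step 7: δ(q1, 0) = (q1, 0, L)  ⊢  [q1]□000□ (head at position -1)
Step 8: δ(q1, □) = (qA, □, R)  ⊢  □[qA]000□ (head at position 0)
The machine is in qA, so it halts and accepts.
Number of transitions executed: 8.

Final answer: 8 steps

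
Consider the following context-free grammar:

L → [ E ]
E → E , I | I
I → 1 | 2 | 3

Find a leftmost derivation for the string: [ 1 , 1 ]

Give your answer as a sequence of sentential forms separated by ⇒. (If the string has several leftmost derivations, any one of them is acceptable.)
Start with L.
Step 1: the leftmost non-terminal is L; apply L → [ E ]:  [ E ]
Step 2: the leftmost non-terminal is E; apply E → E , I:  [ E , I ]
Step 3: the leftmost non-terminal is E; apply E → I:  [ I , I ]
Step 4: the leftmost non-terminal is I; apply I → 1:  [ 1 , I ]
Step 5: the leftmost non-terminal is I; apply I → 1:  [ 1 , 1 ]

Final answer: L ⇒ [ E ] ⇒ [ E , I ] ⇒ [ I , I ] ⇒ [ 1 , I ] ⇒ [ 1 , 1 ]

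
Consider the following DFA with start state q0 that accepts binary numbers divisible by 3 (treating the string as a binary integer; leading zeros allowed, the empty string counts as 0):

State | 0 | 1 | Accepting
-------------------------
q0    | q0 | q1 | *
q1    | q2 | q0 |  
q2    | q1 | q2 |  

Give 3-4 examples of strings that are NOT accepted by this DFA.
Any strings that end in a non-accepting state work; for example:
"101": q0 → q1 → q2 → q2; q2 is not accepting → rejected
"0101": q0 → q0 → q1 → q2 → q2; q2 is not accepting → rejected
"1000": q0 → q1 → q2 → q1 → q2; q2 is not accepting → rejected
"1110": q0 → q1 → q0 → q1 → q2; q2 is not accepting → rejected

Final answer: "101", "0101", "1000", "1110"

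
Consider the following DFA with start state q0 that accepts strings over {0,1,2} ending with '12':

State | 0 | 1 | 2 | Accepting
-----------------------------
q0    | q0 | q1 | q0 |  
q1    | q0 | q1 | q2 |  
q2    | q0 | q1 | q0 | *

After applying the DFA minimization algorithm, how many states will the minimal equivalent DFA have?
All 3 states are reachable from q0, so none can be removed as unreachable.
Table-filling: first mark every (accepting, non-accepting) pair as distinguishable (accepting: {q2}; non-accepting: {q0, q1}).
Round 1: (q0, q1) on '2' go to q0 and q2, already distinguishable → mark.
Every pair of states is distinguishable, so the DFA is already minimal.
Equivalence classes: {q0}, {q1}, {q2} → 3 states.

Final answer: 3 states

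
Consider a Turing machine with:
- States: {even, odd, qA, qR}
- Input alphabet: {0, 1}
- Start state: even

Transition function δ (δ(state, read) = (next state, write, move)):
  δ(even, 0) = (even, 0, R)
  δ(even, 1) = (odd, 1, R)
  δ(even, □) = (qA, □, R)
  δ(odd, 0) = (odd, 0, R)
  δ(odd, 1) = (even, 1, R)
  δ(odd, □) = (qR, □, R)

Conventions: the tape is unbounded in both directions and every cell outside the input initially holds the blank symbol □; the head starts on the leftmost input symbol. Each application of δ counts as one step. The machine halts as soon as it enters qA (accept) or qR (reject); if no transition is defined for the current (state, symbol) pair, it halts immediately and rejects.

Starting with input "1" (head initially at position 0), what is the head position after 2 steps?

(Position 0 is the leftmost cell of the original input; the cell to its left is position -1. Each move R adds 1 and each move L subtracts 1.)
Step 0: [even]1 (head at position 0)
Step 1: δ(even, 1) = (odd, 1, R)  ⊢  1[odd]□ (head at position 1)
Step 2: δ(odd, □) = (qR, □, R)  ⊢  1□[qR]□ (head at position 2)
Head position after 2 steps: 2

Final answer: Position 2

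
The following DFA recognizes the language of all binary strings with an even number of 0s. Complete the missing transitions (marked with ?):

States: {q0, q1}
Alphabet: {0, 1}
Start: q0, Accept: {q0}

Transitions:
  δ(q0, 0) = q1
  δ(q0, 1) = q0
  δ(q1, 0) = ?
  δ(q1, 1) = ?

What each state remembers (consistent with the given transitions and accept states):
  q0: an even number of 0s has been read so far
  q1: an odd number of 0s has been read so far
Filling in the missing entries:
  δ(q1, 0): in q1 (an odd number of 0s has been read so far), after reading 0 we have: an even number of 0s has been read so far → q0
  δ(q1, 1): in q1 (an odd number of 0s has been read so far), after reading 1 we have: an odd number of 0s has been read so far → q1

Final answer: δ(q1, 0) = q0; δ(q1, 1) = q1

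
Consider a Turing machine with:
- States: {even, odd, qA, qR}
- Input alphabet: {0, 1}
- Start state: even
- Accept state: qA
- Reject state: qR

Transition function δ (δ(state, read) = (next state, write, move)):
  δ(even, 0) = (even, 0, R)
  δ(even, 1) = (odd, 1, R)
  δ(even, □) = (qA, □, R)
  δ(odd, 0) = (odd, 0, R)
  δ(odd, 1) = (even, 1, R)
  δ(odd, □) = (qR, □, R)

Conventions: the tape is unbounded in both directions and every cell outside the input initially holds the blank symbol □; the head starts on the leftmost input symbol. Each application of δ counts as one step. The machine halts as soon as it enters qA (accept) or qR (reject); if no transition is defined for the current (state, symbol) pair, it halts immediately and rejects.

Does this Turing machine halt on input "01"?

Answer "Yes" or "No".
Step 0: [even]01 (head at position 0)
Step 1: δ(even, 0) = (even, 0, R)  ⊢  0[even]1 (head at position 1)
Step 2: δ(even, 1) = (odd, 1, R)  ⊢  01[odd]□ (head at position 2)
Step 3: δ(odd, □) = (qR, □, R)  ⊢  01□[qR]□ (head at position 3)
The machine is in qR, so it halts and rejects.
It halts after 3 steps.

Final answer: Yes - halts after 3 steps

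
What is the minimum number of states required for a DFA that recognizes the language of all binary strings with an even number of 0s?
Language: binary strings with an even number of 0s
Lower bound (Myhill–Nerode): the prefixes ε, 0 are pairwise distinguishable:
  ε vs 0: suffix ε distinguishes them (ε has zero 0s (accepted), 0 has one 0 (rejected))
So any DFA needs at least 2 states.
Upper bound: a DFA with 2 states exists (one state per class above).
Minimum states: 2

Final answer: 2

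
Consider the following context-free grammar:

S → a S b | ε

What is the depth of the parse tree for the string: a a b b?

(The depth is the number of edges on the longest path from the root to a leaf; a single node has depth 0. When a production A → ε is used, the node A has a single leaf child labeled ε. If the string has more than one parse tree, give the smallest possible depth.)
The only parse tree applies S → a S b 2 times (once per matching a…b pair) and then S → ε.
The S nodes sit at depths 0, 1, …, 2; the innermost S (depth 2) has the single child ε at depth 3.
The terminal leaves a, b are at depths 1..2, so the longest root-to-leaf path is S → S → … → S → ε with 3 edges.
Depth = 3.

Final answer: 3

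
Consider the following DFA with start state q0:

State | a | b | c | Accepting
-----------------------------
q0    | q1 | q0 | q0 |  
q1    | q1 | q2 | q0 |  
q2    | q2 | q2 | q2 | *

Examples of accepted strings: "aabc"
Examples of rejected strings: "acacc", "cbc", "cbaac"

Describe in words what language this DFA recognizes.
strings over {a,b,c} containing 'ab' as substring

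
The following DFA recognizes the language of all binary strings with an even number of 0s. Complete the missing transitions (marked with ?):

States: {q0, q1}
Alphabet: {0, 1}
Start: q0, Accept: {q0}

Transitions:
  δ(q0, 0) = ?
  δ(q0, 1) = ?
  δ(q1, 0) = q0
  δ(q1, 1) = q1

What each state remembers (consistent with the given transitions and accept states):
  q0: an even number of 0s has been read so far
  q1: an odd number of 0s has been read so far
Filling in the missing entries:
  δ(q0, 0): in q0 (an even number of 0s has been read so far), after reading 0 we have: an odd number of 0s has been read so far → q1
  δ(q0, 1): in q0 (an even number of 0s has been read so far), after reading 1 we have: an even number of 0s has been read so far → q0

Final answer: δ(q0, 0) = q1; δ(q0, 1) = q0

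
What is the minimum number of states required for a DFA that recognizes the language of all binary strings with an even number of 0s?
Language: binary strings with an even number of 0s
Lower bound (Myhill–Nerode): the prefixes ε, 0 are pairwise distinguishable:
  ε vs 0: suffix ε distinguishes them (ε has zero 0s (accepted), 0 has one 0 (rejected))
So any DFA needs at least 2 states.
Upper bound: a DFA with 2 states exists (one state per class above).
Minimum states: 2

Final answer: 2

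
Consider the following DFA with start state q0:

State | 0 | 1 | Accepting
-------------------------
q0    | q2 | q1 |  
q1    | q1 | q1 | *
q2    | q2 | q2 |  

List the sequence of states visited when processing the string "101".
q0 → q1 → q1 → q1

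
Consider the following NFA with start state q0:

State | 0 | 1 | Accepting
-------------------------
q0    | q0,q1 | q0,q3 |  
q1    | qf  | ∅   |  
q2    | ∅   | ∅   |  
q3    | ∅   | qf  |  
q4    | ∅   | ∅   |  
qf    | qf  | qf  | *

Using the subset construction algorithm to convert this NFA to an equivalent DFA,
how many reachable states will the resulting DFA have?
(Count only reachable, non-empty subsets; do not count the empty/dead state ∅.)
Start subset: {q0}
{q0}: on 0 → {q0, q1}, on 1 → {q0, q3}
{q0, q1}: on 0 → {q0, q1, qf}, on 1 → {q0, q3}
{q0, q3}: on 0 → {q0, q1}, on 1 → {q0, q3, qf}
{q0, q1, qf}: on 0 → {q0, q1, qf}, on 1 → {q0, q3, qf}
{q0, q3, qf}: on 0 → {q0, q1, qf}, on 1 → {q0, q3, qf}
Reachable non-empty subsets: {q0}, {q0, q1}, {q0, q3}, {q0, q1, qf}, {q0, q3, qf} — 5 in total.

Final answer: 5 states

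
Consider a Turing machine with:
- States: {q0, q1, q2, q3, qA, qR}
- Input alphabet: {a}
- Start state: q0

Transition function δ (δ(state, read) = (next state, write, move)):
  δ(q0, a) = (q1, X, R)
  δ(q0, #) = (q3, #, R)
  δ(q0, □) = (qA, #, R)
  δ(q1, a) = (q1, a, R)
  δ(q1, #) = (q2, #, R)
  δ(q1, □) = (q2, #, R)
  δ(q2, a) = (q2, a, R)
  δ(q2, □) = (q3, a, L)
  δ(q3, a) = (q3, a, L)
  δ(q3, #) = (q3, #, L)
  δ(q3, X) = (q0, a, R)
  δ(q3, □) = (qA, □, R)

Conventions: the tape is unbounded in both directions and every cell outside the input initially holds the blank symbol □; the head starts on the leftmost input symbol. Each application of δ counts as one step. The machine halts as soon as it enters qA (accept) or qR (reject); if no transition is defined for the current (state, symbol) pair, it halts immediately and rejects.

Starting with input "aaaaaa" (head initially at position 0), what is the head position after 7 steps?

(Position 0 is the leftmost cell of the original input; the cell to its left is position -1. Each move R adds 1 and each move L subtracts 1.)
Step 0: [q0]aaaaaa (head at position 0)
Step 1: δ(q0, a) = (q1, X, R)  ⊢  X[q1]aaaaa (head at position 1)
Step 2: δ(q1, a) = (q1, a, R)  ⊢  Xa[q1]aaaa (head at position 2)
Step 3: δ(q1, a) = (q1, a, R)  ⊢  Xaa[q1]aaa (head at position 3)
Step 4: δ(q1, a) = (q1, a, R)  ⊢  Xaaa[q1]aa (head at position 4)
Step 5: δ(q1, a) = (q1, a, R)  ⊢  Xaaaa[q1]a (head at position 5)
Step 6: δ(q1, a) = (q1, a, R)  ⊢  Xaaaaa[q1]□ (head at position 6)
Step 7: δ(q1, □) = (q2, #, R)  ⊢  Xaaaaa#[q2]□ (head at position 7)
Head position after 7 steps: 7

Final answer: Position 7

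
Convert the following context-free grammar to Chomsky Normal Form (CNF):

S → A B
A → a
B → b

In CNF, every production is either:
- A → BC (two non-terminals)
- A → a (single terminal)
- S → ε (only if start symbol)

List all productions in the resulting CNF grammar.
The grammar has no ε-productions or unit productions to eliminate.
S → A B is already in CNF (two non-terminals) – keep it.
A → a is already in CNF (single terminal) – keep it.
B → b is already in CNF (single terminal) – keep it.
Resulting CNF grammar (3 productions): A → a; B → b; S → A B

Final answer: A → a; B → b; S → A B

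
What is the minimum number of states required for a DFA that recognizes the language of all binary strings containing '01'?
Language: binary strings containing '01'
Lower bound (Myhill–Nerode): the prefixes ε, 0, 01 are pairwise distinguishable:
  ε vs 01: suffix ε distinguishes them (ε is rejected, 01 is accepted)
  0 vs 01: suffix ε distinguishes them (0 is rejected, 01 is accepted)
  ε vs 0: suffix 1 distinguishes them (ε·1 = 1 is rejected, 0·1 = 01 is accepted)
So any DFA needs at least 3 states.
Upper bound: a DFA with 3 states exists (one state per class above: 'no progress', 'last symbol 0', and 'seen 01' (accepting sink)).
Minimum states: 3

Final answer: 3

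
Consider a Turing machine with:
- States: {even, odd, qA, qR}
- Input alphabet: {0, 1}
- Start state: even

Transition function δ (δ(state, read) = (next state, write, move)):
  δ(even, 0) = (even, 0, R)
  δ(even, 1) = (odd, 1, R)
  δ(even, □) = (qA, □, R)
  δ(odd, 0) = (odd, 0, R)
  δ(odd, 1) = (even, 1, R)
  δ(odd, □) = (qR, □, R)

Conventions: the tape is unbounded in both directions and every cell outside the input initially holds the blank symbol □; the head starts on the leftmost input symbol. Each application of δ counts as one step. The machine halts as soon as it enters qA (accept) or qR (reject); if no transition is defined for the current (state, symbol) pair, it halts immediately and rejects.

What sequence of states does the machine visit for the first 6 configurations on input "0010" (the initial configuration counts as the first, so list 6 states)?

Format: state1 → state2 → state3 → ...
Step 0: [even]0010 (head at position 0)
Step 1: δ(even, 0) = (even, 0, R)  ⊢  0[even]010 (head at position 1)
Step 2: δ(even, 0) = (even, 0, R)  ⊢  00[even]10 (head at position 2)
Step 3: δ(even, 1) = (odd, 1, R)  ⊢  001[odd]0 (head at position 3)
Step 4: δ(odd, 0) = (odd, 0, R)  ⊢  0010[odd]□ (head at position 4)
Step 5: δ(odd, □) = (qR, □, R)  ⊢  0010□[qR]□ (head at position 5)
Reading off the states of these 6 configurations: even → even → even → odd → odd → qR

Final answer: even → even → even → odd → odd → qR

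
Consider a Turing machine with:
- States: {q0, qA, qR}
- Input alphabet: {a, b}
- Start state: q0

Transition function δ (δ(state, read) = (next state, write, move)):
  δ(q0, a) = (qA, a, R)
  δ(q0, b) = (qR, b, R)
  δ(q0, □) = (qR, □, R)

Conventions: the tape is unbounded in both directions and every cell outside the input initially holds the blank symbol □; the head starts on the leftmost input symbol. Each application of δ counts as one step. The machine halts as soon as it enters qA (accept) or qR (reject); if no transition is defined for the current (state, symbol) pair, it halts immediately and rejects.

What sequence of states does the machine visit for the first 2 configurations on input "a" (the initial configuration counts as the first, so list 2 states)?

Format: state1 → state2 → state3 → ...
Step 0: [q0]a (head at position 0)
Step 1: δ(q0, a) = (qA, a, R)  ⊢  a[qA]□ (head at position 1)
Reading off the states of these 2 configurations: q0 → qA

Final answer: q0 → qA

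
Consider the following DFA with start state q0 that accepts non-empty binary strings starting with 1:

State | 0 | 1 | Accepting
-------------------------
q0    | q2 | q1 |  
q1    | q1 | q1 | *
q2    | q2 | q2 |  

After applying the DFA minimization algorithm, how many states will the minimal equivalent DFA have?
All 3 states are reachable from q0, so none can be removed as unreachable.
Table-filling: first mark every (accepting, non-accepting) pair as distinguishable (accepting: {q1}; non-accepting: {q0, q2}).
Round 1: (q0, q2) on '1' go to q1 and q2, already distinguishable → mark.
Every pair of states is distinguishable, so the DFA is already minimal.
Equivalence classes: {q0}, {q1}, {q2} → 3 states.

Final answer: 3 states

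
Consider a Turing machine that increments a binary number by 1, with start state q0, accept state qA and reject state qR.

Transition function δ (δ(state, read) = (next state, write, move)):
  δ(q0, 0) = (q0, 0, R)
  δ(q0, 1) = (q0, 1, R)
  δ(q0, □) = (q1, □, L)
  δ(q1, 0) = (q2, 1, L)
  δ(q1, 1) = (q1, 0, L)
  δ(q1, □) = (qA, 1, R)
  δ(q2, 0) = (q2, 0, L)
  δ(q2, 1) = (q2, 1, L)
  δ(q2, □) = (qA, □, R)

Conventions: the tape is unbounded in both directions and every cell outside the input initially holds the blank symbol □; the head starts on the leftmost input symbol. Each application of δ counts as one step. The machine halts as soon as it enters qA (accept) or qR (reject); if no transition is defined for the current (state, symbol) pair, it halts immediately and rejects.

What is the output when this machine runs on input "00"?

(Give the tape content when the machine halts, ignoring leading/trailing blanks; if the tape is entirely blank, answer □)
Step 0: [q0]00 (head at position 0)
Step 1: δ(q0, 0) = (q0, 0, R)  ⊢  0[q0]0 (head at position 1)
Step 2: δ(q0, 0) = (q0, 0, R)  ⊢  00[q0]□ (head at position 2)
Step 3: δ(q0, □) = (q1, □, L)  ⊢  0[q1]0□ (head at position 1)
Step 4: δ(q1, 0) = (q2, 1, L)  ⊢  [q2]01□ (head at position 0)
Step 5: δ(q2, 0) = (q2, 0, L)  ⊢  [q2]□01□ (head at position -1)
Step 6: δ(q2, □) = (qA, □, R)  ⊢  □[qA]01□ (head at position 0)
The machine is in qA, so it halts and accepts.
Tape content when halted (ignoring surrounding blanks): 01

Final answer: Output: 01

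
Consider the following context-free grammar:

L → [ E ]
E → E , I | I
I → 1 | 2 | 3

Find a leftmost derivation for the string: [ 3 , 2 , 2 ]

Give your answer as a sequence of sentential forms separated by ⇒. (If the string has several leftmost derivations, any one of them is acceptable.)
Start with L.
Step 1: the leftmost non-terminal is L; apply L → [ E ]:  [ E ]
Step 2: the leftmost non-terminal is E; apply E → E , I:  [ E , I ]
Step 3: the leftmost non-terminal is E; apply E → E , I:  [ E , I , I ]
Step 4: the leftmost non-terminal is E; apply E → I:  [ I , I , I ]
Step 5: the leftmost non-terminal is I; apply I → 3:  [ 3 , I , I ]
Step 6: the leftmost non-terminal is I; apply I → 2:  [ 3 , 2 , I ]
Step 7: the leftmost non-terminal is I; apply I → 2:  [ 3 , 2 , 2 ]

Final answer: L ⇒ [ E ] ⇒ [ E , I ] ⇒ [ E , I , I ] ⇒ [ I , I , I ] ⇒ [ 3 , I , I ] ⇒ [ 3 , 2 , I ] ⇒ [ 3 , 2 , 2 ]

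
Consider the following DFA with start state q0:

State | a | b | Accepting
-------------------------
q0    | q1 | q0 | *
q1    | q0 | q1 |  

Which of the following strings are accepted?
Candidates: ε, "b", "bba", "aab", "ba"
ε: q0; q0 is accepting → accepted
"b": q0 → q0; q0 is accepting → accepted
"bba": q0 → q0 → q0 → q1; q1 is not accepting → rejected
"aab": q0 → q1 → q0 → q0; q0 is accepting → accepted
"ba": q0 → q0 → q1; q1 is not accepting → rejected

Final answer: ε, "b", "aab"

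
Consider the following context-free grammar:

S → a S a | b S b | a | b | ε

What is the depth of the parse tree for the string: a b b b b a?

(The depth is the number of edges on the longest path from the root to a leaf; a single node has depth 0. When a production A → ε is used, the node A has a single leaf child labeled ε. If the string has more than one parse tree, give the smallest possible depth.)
The string has even length 6, so its (unique) parse tree peels off matching outer symbols: S → a S a, S → b S b, S → b S b, and finally S → ε for the empty middle.
The S nodes are at depths 0..3; the ε leaf under the innermost S is at depth 4 (terminal leaves are at depths 1..3).
Depth = 4.

Final answer: 4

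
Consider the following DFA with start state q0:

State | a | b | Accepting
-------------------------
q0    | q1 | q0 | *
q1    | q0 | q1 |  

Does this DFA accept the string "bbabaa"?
Start in q0.
Read 'b': q0 → q0
Read 'b': q0 → q0
Read 'a': q0 → q1
Read 'b': q1 → q1
Read 'a': q1 → q0
Read 'a': q0 → q1
Final state q1 is not accepting, so the string is rejected.

Final answer: No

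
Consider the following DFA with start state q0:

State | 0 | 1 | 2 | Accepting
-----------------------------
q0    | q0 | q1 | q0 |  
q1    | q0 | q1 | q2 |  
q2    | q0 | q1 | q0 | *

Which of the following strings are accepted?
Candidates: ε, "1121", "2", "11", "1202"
ε: q0; q0 is not accepting → rejected
"1121": q0 → q1 → q1 → q2 → q1; q1 is not accepting → rejected
"2": q0 → q0; q0 is not accepting → rejected
"11": q0 → q1 → q1; q1 is not accepting → rejected
"1202": q0 → q1 → q2 → q0 → q0; q0 is not accepting → rejected

Final answer: None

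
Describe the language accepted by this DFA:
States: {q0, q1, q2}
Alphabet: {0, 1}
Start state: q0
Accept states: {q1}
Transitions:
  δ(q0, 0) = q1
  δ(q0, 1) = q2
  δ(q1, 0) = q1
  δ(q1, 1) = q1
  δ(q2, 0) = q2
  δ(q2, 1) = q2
Analyzing the DFA structure:
Start state: q0
Accept states: {q1}
Interpreting what each state remembers (checking against the transitions):
  q0: nothing has been read yet
  q1: the first symbol was 0
  q2: the first symbol was 1 (trap state)
  δ(q0, 0): in q0 (nothing has been read yet), after reading 0 we have: the first symbol was 0 → q1
  δ(q0, 1): in q0 (nothing has been read yet), after reading 1 we have: the first symbol was 1 (trap state) → q2
  δ(q1, 0): in q1 (the first symbol was 0), after reading 0 we have: the first symbol was 0 → q1
  δ(q1, 1): in q1 (the first symbol was 0), after reading 1 we have: the first symbol was 0 → q1
  δ(q2, 0): in q2 (the first symbol was 1 (trap state)), after reading 0 we have: the first symbol was 1 (trap state) → q2
  δ(q2, 1): in q2 (the first symbol was 1 (trap state)), after reading 1 we have: the first symbol was 1 (trap state) → q2
A string is accepted iff it ends in {q1}, i.e. the first symbol was 0.
Language: All binary strings starting with 0

Final answer: All binary strings starting with 0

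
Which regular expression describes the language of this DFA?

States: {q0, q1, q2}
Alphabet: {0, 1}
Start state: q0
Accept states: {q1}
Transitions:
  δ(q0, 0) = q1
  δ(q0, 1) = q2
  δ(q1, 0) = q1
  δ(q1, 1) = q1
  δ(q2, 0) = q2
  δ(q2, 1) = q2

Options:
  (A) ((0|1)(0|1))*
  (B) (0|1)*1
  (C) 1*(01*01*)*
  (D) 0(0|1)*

Testing sample strings against the DFA:
  '00011' -> accepted
  '110' -> rejected
  '00111' -> accepted
  '110' -> rejected
Checking each option for a counterexample:
  (A) ((0|1)(0|1))*: ε is rejected by the DFA but matches the regex → eliminated
  (B) (0|1)*1: '0' is accepted by the DFA but does not match the regex → eliminated
  (C) 1*(01*01*)*: ε is rejected by the DFA but matches the regex → eliminated
  (D) 0(0|1)*: agrees with the DFA on all strings of length ≤ 4
Only (D) 0(0|1)* is consistent with the DFA.

Final answer: (D) 0(0|1)*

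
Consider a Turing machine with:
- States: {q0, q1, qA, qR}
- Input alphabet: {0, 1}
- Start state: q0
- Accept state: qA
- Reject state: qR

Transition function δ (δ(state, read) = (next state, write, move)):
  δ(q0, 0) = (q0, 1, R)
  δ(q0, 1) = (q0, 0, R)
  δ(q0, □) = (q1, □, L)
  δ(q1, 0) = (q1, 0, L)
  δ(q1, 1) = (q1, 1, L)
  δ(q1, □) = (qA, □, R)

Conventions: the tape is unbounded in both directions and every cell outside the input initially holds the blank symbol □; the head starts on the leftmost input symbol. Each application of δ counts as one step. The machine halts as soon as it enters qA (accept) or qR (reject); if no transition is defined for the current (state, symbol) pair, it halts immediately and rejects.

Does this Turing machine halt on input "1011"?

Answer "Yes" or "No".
Step 0: [q0]1011 (head at position 0)
Step 1: δ(q0, 1) = (q0, 0, R)  ⊢  0[q0]011 (head at position 1)
Step 2: δ(q0, 0) = (q0, 1, R)  ⊢  01[q0]11 (head at position 2)
Step 3: δ(q0, 1) = (q0, 0, R)  ⊢  010[q0]1 (head at position 3)
Step 4: δ(q0, 1) = (q0, 0, R)  ⊢  0100[q0]□ (head at position 4)
Step 5: δ(q0, □) = (q1, □, L)  ⊢  010[q1]0□ (head at position 3)
Step 6: δ(q1, 0) = (q1, 0, L)  ⊢  01[q1]00□ (head at position 2)
Step 7: δ(q1, 0) = (q1, 0, L)  ⊢  0[q1]100□ (head at position 1)
Step 8: δ(q1, 1) = (q1, 1, L)  ⊢  [q1]0100□ (head at position 0)
Step 9: δ(q1, 0) = (q1, 0, L)  ⊢  [q1]□0100□ (head at position -1)
Step 10: δ(q1, □) = (qA, □, R)  ⊢  □[qA]0100□ (head at position 0)
The machine is in qA, so it halts and accepts.
It halts after 10 steps.

Final answer: Yes - halts after 10 steps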